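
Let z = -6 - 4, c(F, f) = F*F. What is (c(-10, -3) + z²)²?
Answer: 40000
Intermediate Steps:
c(F, f) = F²
z = -10
(c(-10, -3) + z²)² = ((-10)² + (-10)²)² = (100 + 100)² = 200² = 40000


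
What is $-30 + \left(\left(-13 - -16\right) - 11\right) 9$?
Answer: $-102$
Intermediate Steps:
$-30 + \left(\left(-13 - -16\right) - 11\right) 9 = -30 + \left(\left(-13 + 16\right) - 11\right) 9 = -30 + \left(3 - 11\right) 9 = -30 - 72 = -102$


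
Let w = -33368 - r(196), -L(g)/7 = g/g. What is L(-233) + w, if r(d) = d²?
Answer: -71791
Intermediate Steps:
L(g) = -7 (L(g) = -7*g/g = -7*1 = -7)
w = -71784 (w = -33368 - 1*196² = -33368 - 1*38416 = -33368 - 38416 = -71784)
L(-233) + w = -7 - 71784 = -71791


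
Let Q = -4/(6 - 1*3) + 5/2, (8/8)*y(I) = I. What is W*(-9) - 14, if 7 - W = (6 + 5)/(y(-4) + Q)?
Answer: -1903/17 ≈ -111.94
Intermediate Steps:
y(I) = I
Q = 7/6 (Q = -4/(6 - 3) + 5*(1/2) = -4/3 + 5/2 = 7/6 ≈ 1.1667)
W = 185/17 (W = 7 - (6 + 5)/(-4 + 7/6) = 7 - 11/(-17/6) = 7 - 11*(-6)/17 = 7 - 1*(-66/17) = 7 + 66/17 = 185/17 ≈ 10.882)
W*(-9) - 14 = (185/17)*(-9) - 14 = -1665/17 - 14 = -1903/17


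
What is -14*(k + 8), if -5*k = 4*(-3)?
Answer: -728/5 ≈ -145.60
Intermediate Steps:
k = 12/5 (k = -4*(-3)/5 = -⅕*(-12) = 12/5 ≈ 2.4000)
-14*(k + 8) = -14*(12/5 + 8) = -14*52/5 = -728/5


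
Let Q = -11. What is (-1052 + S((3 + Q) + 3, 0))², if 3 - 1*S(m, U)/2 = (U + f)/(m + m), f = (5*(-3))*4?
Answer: 1119364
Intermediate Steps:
f = -60 (f = -15*4 = -60)
S(m, U) = 6 - (-60 + U)/m (S(m, U) = 6 - 2*(U - 60)/(m + m) = 6 - 2*(-60 + U)/(2*m) = 6 - 2*(-60 + U)*1/(2*m) = 6 - (-60 + U)/m)
(-1052 + S((3 + Q) + 3, 0))² = (-1052 + (60 - 1*0 + 6*((3 - 11) + 3))/((3 - 11) + 3))² = (-1052 + (60 + 0 + 6*(-8 + 3))/(-8 + 3))² = (-1052 + (60 + 0 + 6*(-5))/(-5))² = (-1052 - (60 + 0 - 30)/5)² = (-1052 - ⅕*30)² = (-1052 - 6)² = (-1058)² = 1119364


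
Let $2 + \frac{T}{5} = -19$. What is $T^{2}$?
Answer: $11025$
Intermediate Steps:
$T = -105$ ($T = -10 + 5 \left(-19\right) = -10 - 95 = -105$)
$T^{2} = \left(-105\right)^{2} = 11025$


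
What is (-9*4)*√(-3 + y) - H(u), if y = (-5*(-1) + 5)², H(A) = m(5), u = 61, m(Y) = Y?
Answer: -5 - 36*√97 ≈ -359.56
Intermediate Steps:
H(A) = 5
y = 100 (y = (5 + 5)² = 10² = 100)
(-9*4)*√(-3 + y) - H(u) = (-9*4)*√(-3 + 100) - 1*5 = (-3*12)*√97 - 5 = -36*√97 - 5 = -5 - 36*√97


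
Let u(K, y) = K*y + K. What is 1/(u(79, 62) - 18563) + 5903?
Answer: 80198157/13586 ≈ 5903.0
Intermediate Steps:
u(K, y) = K + K*y
1/(u(79, 62) - 18563) + 5903 = 1/(79*(1 + 62) - 18563) + 5903 = 1/(79*63 - 18563) + 5903 = 1/(4977 - 18563) + 5903 = 1/(-13586) + 5903 = -1/13586 + 5903 = 80198157/13586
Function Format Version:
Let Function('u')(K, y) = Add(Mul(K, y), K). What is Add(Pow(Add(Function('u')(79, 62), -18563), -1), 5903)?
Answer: Rational(80198157, 13586) ≈ 5903.0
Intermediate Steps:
Function('u')(K, y) = Add(K, Mul(K, y))
Add(Pow(Add(Function('u')(79, 62), -18563), -1), 5903) = Add(Pow(Add(Mul(79, Add(1, 62)), -18563), -1), 5903) = Add(Pow(Add(Mul(79, 63), -18563), -1), 5903) = Add(Pow(Add(4977, -18563), -1), 5903) = Add(Pow(-13586, -1), 5903) = Add(Rational(-1, 13586), 5903) = Rational(80198157, 13586)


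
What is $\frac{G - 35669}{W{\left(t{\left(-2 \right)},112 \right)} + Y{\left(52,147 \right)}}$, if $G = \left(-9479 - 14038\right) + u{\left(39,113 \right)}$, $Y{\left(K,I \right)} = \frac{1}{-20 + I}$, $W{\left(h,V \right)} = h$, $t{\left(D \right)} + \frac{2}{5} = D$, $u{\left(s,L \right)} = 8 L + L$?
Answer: $\frac{36937315}{1519} \approx 24317.0$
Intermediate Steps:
$u{\left(s,L \right)} = 9 L$
$t{\left(D \right)} = - \frac{2}{5} + D$
$G = -22500$ ($G = \left(-9479 - 14038\right) + 9 \cdot 113 = -23517 + 1017 = -22500$)
$\frac{G - 35669}{W{\left(t{\left(-2 \right)},112 \right)} + Y{\left(52,147 \right)}} = \frac{-22500 - 35669}{\left(- \frac{2}{5} - 2\right) + \frac{1}{-20 + 147}} = - \frac{58169}{- \frac{12}{5} + \frac{1}{127}} = - \frac{58169}{- \frac{1519}{635}} = \left(-58169\right) \left(- \frac{635}{1519}\right) = \frac{36937315}{1519}$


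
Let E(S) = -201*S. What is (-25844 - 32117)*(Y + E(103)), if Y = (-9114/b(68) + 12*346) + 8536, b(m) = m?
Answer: 16059080387/34 ≈ 4.7233e+8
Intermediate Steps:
Y = 426835/34 (Y = (-9114/68 + 12*346) + 8536 = (-9114*1/68 + 4152) + 8536 = (-4557/34 + 4152) + 8536 = 136611/34 + 8536 = 426835/34 ≈ 12554.)
(-25844 - 32117)*(Y + E(103)) = (-25844 - 32117)*(426835/34 - 201*103) = -57961*(426835/34 - 20703) = -57961*(-277067/34) = 16059080387/34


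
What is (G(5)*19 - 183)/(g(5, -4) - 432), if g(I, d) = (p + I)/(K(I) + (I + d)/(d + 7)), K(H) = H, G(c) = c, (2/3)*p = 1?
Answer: 2816/13785 ≈ 0.20428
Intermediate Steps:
p = 3/2 (p = (3/2)*1 = 3/2 ≈ 1.5000)
g(I, d) = (3/2 + I)/(I + (I + d)/(7 + d)) (g(I, d) = (3/2 + I)/(I + (I + d)/(d + 7)) = (3/2 + I)/(I + (I + d)/(7 + d)))
(G(5)*19 - 183)/(g(5, -4) - 432) = (5*19 - 183)/((21/2 + 7*5 + (3/2)*(-4) + 5*(-4))/(-4 + 8*5 + 5*(-4)) - 432) = (95 - 183)/((21/2 + 35 - 6 - 20)/(-4 + 40 - 20) - 432) = -88/((39/2)/16 - 432) = -88/((1/16)*(39/2) - 432) = -88/(39/32 - 432) = -88/(-13785/32) = -88*(-32/13785) = 2816/13785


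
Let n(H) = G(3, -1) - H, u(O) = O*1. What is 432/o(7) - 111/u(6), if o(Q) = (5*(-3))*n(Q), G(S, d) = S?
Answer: -113/10 ≈ -11.300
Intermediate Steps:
u(O) = O
n(H) = 3 - H
o(Q) = -45 + 15*Q (o(Q) = (5*(-3))*(3 - Q) = -15*(3 - Q) = -45 + 15*Q)
432/o(7) - 111/u(6) = 432/(-45 + 15*7) - 111/6 = 432/(-45 + 105) - 111*1/6 = 432/60 - 37/2 = 432*(1/60) - 37/2 = 36/5 - 37/2 = -113/10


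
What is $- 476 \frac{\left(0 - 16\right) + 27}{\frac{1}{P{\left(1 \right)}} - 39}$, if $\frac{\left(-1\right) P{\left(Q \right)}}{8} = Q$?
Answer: $\frac{41888}{313} \approx 133.83$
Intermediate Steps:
$P{\left(Q \right)} = - 8 Q$
$- 476 \frac{\left(0 - 16\right) + 27}{\frac{1}{P{\left(1 \right)}} - 39} = - 476 \frac{\left(0 - 16\right) + 27}{\frac{1}{\left(-8\right) 1} - 39} = - 476 \frac{-16 + 27}{\frac{1}{-8} - 39} = - 476 \frac{11}{- \frac{1}{8} - 39} = - 476 \frac{11}{- \frac{313}{8}} = - 476 \cdot 11 \left(- \frac{8}{313}\right) = \left(-476\right) \left(- \frac{88}{313}\right) = \frac{41888}{313}$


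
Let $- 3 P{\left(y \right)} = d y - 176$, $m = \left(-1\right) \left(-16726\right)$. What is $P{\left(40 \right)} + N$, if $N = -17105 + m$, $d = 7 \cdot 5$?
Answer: $-787$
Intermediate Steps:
$m = 16726$
$d = 35$
$N = -379$ ($N = -17105 + 16726 = -379$)
$P{\left(y \right)} = \frac{176}{3} - \frac{35 y}{3}$ ($P{\left(y \right)} = - \frac{35 y - 176}{3} = - \frac{-176 + 35 y}{3} = \frac{176}{3} - \frac{35 y}{3}$)
$P{\left(40 \right)} + N = \left(\frac{176}{3} - \frac{1400}{3}\right) - 379 = -408 - 379 = -787$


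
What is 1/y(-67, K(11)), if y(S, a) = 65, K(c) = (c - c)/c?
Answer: 1/65 ≈ 0.015385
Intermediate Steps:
K(c) = 0 (K(c) = 0/c = 0)
1/y(-67, K(11)) = 1/65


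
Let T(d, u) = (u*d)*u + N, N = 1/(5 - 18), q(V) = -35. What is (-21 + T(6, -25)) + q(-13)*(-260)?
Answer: 166776/13 ≈ 12829.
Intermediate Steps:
N = -1/13 (N = 1/(-13) = -1/13 ≈ -0.076923)
T(d, u) = -1/13 + d*u**2 (T(d, u) = (u*d)*u - 1/13 = (d*u)*u - 1/13 = d*u**2 - 1/13 = -1/13 + d*u**2)
(-21 + T(6, -25)) + q(-13)*(-260) = (-21 + (-1/13 + 6*(-25)**2)) - 35*(-260) = (-21 + (-1/13 + 6*625)) + 9100 = (-21 + (-1/13 + 3750)) + 9100 = (-21 + 48749/13) + 9100 = 48476/13 + 9100 = 166776/13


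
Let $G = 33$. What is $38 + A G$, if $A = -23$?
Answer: $-721$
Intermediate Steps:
$38 + A G = 38 - 759 = -721$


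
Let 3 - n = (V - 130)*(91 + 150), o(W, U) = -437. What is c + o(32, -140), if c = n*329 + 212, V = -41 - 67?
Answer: 18871544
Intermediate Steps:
V = -108
n = 57361 (n = 3 - (-108 - 130)*(91 + 150) = 3 - (-238)*241 = 3 - 1*(-57358) = 3 + 57358 = 57361)
c = 18871981 (c = 57361*329 + 212 = 18871769 + 212 = 18871981)
c + o(32, -140) = 18871981 - 437 = 18871544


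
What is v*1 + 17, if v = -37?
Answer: -20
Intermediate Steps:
v*1 + 17 = -37*1 + 17 = -37 + 17 = -20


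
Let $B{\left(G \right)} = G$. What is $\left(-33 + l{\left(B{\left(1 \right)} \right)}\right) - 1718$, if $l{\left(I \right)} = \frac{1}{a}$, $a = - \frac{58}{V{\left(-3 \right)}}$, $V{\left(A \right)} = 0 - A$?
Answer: $- \frac{101561}{58} \approx -1751.1$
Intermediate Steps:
$V{\left(A \right)} = - A$
$a = - \frac{58}{3}$ ($a = - \frac{58}{\left(-1\right) \left(-3\right)} = - \frac{58}{3} \approx -19.333$)
$l{\left(I \right)} = - \frac{3}{58}$ ($l{\left(I \right)} = \frac{1}{- \frac{58}{3}} = - \frac{3}{58}$)
$\left(-33 + l{\left(B{\left(1 \right)} \right)}\right) - 1718 = \left(-33 - \frac{3}{58}\right) - 1718 = - \frac{1917}{58} - 1718 = - \frac{101561}{58}$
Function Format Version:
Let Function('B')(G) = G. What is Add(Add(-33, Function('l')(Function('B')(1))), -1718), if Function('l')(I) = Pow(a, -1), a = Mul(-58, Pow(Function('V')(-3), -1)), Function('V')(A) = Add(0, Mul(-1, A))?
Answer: Rational(-101561, 58) ≈ -1751.1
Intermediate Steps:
Function('V')(A) = Mul(-1, A)
a = Rational(-58, 3) (a = Mul(-58, Pow(Mul(-1, -3), -1)) = Mul(-58, Pow(3, -1)) = Mul(-58, Rational(1, 3)) = Rational(-58, 3) ≈ -19.333)
Function('l')(I) = Rational(-3, 58) (Function('l')(I) = Pow(Rational(-58, 3), -1) = Rational(-3, 58))
Add(Add(-33, Function('l')(Function('B')(1))), -1718) = Add(Add(-33, Rational(-3, 58)), -1718) = Add(Rational(-1917, 58), -1718) = Rational(-101561, 58)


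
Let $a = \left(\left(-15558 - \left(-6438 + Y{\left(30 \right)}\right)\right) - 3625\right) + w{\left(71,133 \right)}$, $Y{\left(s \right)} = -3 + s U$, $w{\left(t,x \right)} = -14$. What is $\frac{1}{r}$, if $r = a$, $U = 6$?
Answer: $- \frac{1}{12936} \approx -7.7304 \cdot 10^{-5}$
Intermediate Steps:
$Y{\left(s \right)} = -3 + 6 s$ ($Y{\left(s \right)} = -3 + s 6 = -3 + 6 s$)
$a = -12936$ ($a = \left(\left(-15558 + \left(6438 - \left(-3 + 6 \cdot 30\right)\right)\right) - 3625\right) - 14 = \left(\left(-15558 + \left(6438 - \left(-3 + 180\right)\right)\right) - 3625\right) - 14 = \left(\left(-15558 + \left(6438 - 177\right)\right) - 3625\right) - 14 = \left(\left(-15558 + 6261\right) - 3625\right) - 14 = \left(-9297 - 3625\right) - 14 = -12922 - 14 = -12936$)
$r = -12936$
$\frac{1}{r} = \frac{1}{-12936} = - \frac{1}{12936}$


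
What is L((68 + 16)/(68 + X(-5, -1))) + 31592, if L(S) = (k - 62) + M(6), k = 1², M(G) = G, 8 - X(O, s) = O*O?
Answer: 31537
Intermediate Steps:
X(O, s) = 8 - O² (X(O, s) = 8 - O*O = 8 - O²)
k = 1
L(S) = -55 (L(S) = (1 - 62) + 6 = -61 + 6 = -55)
L((68 + 16)/(68 + X(-5, -1))) + 31592 = -55 + 31592 = 31537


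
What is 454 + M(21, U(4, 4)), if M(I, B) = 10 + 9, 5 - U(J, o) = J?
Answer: 473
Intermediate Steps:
U(J, o) = 5 - J
M(I, B) = 19
454 + M(21, U(4, 4)) = 454 + 19 = 473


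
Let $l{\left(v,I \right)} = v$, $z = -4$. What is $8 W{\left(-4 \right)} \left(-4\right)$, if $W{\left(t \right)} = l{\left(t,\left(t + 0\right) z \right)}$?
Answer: $128$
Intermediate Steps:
$W{\left(t \right)} = t$
$8 W{\left(-4 \right)} \left(-4\right) = 8 \left(-4\right) \left(-4\right) = \left(-32\right) \left(-4\right) = 128$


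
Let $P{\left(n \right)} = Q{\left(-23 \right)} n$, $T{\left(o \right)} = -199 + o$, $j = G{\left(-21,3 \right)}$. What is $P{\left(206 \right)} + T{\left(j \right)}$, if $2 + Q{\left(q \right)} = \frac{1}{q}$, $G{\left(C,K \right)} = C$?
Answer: $- \frac{14742}{23} \approx -640.96$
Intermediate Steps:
$j = -21$
$Q{\left(q \right)} = -2 + \frac{1}{q}$
$P{\left(n \right)} = - \frac{47 n}{23}$ ($P{\left(n \right)} = \left(-2 + \frac{1}{-23}\right) n = \left(-2 - \frac{1}{23}\right) n = - \frac{47 n}{23}$)
$P{\left(206 \right)} + T{\left(j \right)} = \left(- \frac{47}{23}\right) 206 - 220 = - \frac{9682}{23} - 220 = - \frac{14742}{23}$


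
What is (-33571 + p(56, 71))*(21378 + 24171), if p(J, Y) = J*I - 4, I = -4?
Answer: -1539510651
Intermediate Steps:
p(J, Y) = -4 - 4*J (p(J, Y) = J*(-4) - 4 = -4*J - 4 = -4 - 4*J)
(-33571 + p(56, 71))*(21378 + 24171) = (-33571 + (-4 - 4*56))*(21378 + 24171) = (-33571 + (-4 - 224))*45549 = (-33571 - 228)*45549 = -33799*45549 = -1539510651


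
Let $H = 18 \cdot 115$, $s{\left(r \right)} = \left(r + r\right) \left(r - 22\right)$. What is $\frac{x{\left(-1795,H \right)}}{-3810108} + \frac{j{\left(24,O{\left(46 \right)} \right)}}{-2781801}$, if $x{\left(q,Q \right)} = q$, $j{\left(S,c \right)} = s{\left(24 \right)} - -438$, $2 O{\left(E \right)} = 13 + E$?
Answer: $\frac{328748347}{1177662471612} \approx 0.00027915$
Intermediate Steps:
$O{\left(E \right)} = \frac{13}{2} + \frac{E}{2}$ ($O{\left(E \right)} = \frac{13 + E}{2} = \frac{13}{2} + \frac{E}{2}$)
$s{\left(r \right)} = 2 r \left(-22 + r\right)$
$j{\left(S,c \right)} = 534$ ($j{\left(S,c \right)} = 2 \cdot 24 \left(-22 + 24\right) - -438 = 2 \cdot 24 \cdot 2 + 438 = 96 + 438 = 534$)
$H = 2070$
$\frac{x{\left(-1795,H \right)}}{-3810108} + \frac{j{\left(24,O{\left(46 \right)} \right)}}{-2781801} = - \frac{1795}{-3810108} + \frac{534}{-2781801} = \left(-1795\right) \left(- \frac{1}{3810108}\right) + 534 \left(- \frac{1}{2781801}\right) = \frac{1795}{3810108} - \frac{178}{927267} = \frac{328748347}{1177662471612}$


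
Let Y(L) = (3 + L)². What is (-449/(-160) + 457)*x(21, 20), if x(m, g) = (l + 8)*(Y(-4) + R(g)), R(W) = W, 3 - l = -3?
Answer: 10814643/80 ≈ 1.3518e+5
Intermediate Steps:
l = 6 (l = 3 - 1*(-3) = 3 + 3 = 6)
x(m, g) = 14 + 14*g (x(m, g) = (6 + 8)*((3 - 4)² + g) = 14*((-1)² + g) = 14*(1 + g) = 14 + 14*g)
(-449/(-160) + 457)*x(21, 20) = (-449/(-160) + 457)*(14 + 14*20) = (-449*(-1/160) + 457)*(14 + 280) = (449/160 + 457)*294 = (73569/160)*294 = 10814643/80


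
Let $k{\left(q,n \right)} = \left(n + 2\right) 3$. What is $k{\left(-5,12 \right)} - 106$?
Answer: $-64$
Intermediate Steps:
$k{\left(q,n \right)} = 6 + 3 n$ ($k{\left(q,n \right)} = \left(2 + n\right) 3 = 6 + 3 n$)
$k{\left(-5,12 \right)} - 106 = \left(6 + 3 \cdot 12\right) - 106 = \left(6 + 36\right) - 106 = 42 - 106 = -64$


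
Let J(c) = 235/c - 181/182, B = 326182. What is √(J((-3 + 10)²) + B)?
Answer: 23*√20424534/182 ≈ 571.13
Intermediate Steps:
J(c) = -181/182 + 235/c (J(c) = 235/c - 181*1/182 = 235/c - 181/182 = -181/182 + 235/c)
√(J((-3 + 10)²) + B) = √((-181/182 + 235/((-3 + 10)²)) + 326182) = √((-181/182 + 235/(7²)) + 326182) = √((-181/182 + 235/49) + 326182) = √(4843/1274 + 326182) = √(415560711/1274) = 23*√20424534/182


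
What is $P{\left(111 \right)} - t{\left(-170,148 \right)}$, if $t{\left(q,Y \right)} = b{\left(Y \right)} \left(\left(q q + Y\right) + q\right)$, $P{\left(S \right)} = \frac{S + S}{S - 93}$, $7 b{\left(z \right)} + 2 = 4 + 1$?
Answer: $- \frac{259643}{21} \approx -12364.0$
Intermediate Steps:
$b{\left(z \right)} = \frac{3}{7}$ ($b{\left(z \right)} = - \frac{2}{7} + \frac{4 + 1}{7} = - \frac{2}{7} + \frac{1}{7} \cdot 5 = - \frac{2}{7} + \frac{5}{7} = \frac{3}{7}$)
$P{\left(S \right)} = \frac{2 S}{-93 + S}$
$t{\left(q,Y \right)} = \frac{3 Y}{7} + \frac{3 q}{7} + \frac{3 q^{2}}{7}$ ($t{\left(q,Y \right)} = \frac{3 \left(\left(q q + Y\right) + q\right)}{7} = \frac{3 \left(\left(q^{2} + Y\right) + q\right)}{7} = \frac{3 \left(\left(Y + q^{2}\right) + q\right)}{7} = \frac{3 \left(Y + q + q^{2}\right)}{7} = \frac{3 Y}{7} + \frac{3 q}{7} + \frac{3 q^{2}}{7}$)
$P{\left(111 \right)} - t{\left(-170,148 \right)} = 2 \cdot 111 \frac{1}{-93 + 111} - \left(\frac{3}{7} \cdot 148 + \frac{3}{7} \left(-170\right) + \frac{3 \left(-170\right)^{2}}{7}\right) = 2 \cdot 111 \cdot \frac{1}{18} - \left(\frac{444}{7} - \frac{510}{7} + \frac{3}{7} \cdot 28900\right) = 2 \cdot 111 \cdot \frac{1}{18} - \left(\frac{444}{7} - \frac{510}{7} + \frac{86700}{7}\right) = \frac{37}{3} - \frac{86634}{7} = - \frac{259643}{21}$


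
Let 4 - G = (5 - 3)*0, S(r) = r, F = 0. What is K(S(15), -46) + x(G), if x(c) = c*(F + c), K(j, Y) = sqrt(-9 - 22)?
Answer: 16 + I*sqrt(31) ≈ 16.0 + 5.5678*I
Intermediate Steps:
K(j, Y) = I*sqrt(31) (K(j, Y) = sqrt(-31) = I*sqrt(31))
G = 4 (G = 4 - (5 - 3)*0 = 4 - 2*0 = 4 - 1*0 = 4 + 0 = 4)
x(c) = c**2 (x(c) = c*(0 + c) = c*c = c**2)
K(S(15), -46) + x(G) = I*sqrt(31) + 4**2 = I*sqrt(31) + 16 = 16 + I*sqrt(31)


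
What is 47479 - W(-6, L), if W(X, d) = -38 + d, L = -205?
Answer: 47722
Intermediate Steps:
47479 - W(-6, L) = 47479 - (-38 - 205) = 47479 - 1*(-243) = 47479 + 243 = 47722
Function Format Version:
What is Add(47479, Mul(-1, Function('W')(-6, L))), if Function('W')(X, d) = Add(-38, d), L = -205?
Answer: 47722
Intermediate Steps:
Add(47479, Mul(-1, Function('W')(-6, L))) = Add(47479, Mul(-1, Add(-38, -205))) = Add(47479, Mul(-1, -243)) = Add(47479, 243) = 47722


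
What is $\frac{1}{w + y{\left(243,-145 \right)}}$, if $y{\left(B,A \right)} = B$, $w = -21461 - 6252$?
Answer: $- \frac{1}{27470} \approx -3.6403 \cdot 10^{-5}$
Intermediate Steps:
$w = -27713$ ($w = -21461 - 6252 = -27713$)
$\frac{1}{w + y{\left(243,-145 \right)}} = \frac{1}{-27713 + 243} = \frac{1}{-27470} = - \frac{1}{27470}$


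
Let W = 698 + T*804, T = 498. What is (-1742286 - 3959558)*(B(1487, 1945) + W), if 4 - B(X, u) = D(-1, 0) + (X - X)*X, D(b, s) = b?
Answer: -2286981119180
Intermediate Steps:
B(X, u) = 5 (B(X, u) = 4 - (-1 + (X - X)*X) = 4 - (-1 + 0*X) = 4 - (-1 + 0) = 4 - 1*(-1) = 4 + 1 = 5)
W = 401090 (W = 698 + 498*804 = 698 + 400392 = 401090)
(-1742286 - 3959558)*(B(1487, 1945) + W) = (-1742286 - 3959558)*(5 + 401090) = -5701844*401095 = -2286981119180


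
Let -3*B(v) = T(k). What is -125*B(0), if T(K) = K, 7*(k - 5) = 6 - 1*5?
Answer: 1500/7 ≈ 214.29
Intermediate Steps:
k = 36/7 (k = 5 + (6 - 1*5)/7 = 5 + (6 - 5)/7 = 5 + (⅐)*1 = 5 + ⅐ = 36/7 ≈ 5.1429)
B(v) = -12/7 (B(v) = -⅓*36/7 = -12/7)
-125*B(0) = -125*(-12/7) = 1500/7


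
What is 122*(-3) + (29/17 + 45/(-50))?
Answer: -62083/170 ≈ -365.19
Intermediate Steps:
122*(-3) + (29/17 + 45/(-50)) = -366 + (29*(1/17) + 45*(-1/50)) = -366 + (29/17 - 9/10) = -366 + 137/170 = -62083/170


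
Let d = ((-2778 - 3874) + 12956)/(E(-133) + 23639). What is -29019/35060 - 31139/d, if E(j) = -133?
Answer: -3207808353227/27627280 ≈ -1.1611e+5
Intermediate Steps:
d = 3152/11753 (d = ((-2778 - 3874) + 12956)/(-133 + 23639) = (-6652 + 12956)/23506 = 6304*(1/23506) = 3152/11753 ≈ 0.26819)
-29019/35060 - 31139/d = -29019/35060 - 31139/3152/11753 = -29019*1/35060 - 31139*11753/3152 = -29019/35060 - 365976667/3152 = -3207808353227/27627280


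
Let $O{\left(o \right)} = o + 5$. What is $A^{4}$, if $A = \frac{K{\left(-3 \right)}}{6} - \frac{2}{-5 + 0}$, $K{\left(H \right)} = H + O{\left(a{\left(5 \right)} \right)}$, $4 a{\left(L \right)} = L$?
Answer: $\frac{163047361}{207360000} \approx 0.7863$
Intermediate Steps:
$a{\left(L \right)} = \frac{L}{4}$
$O{\left(o \right)} = 5 + o$
$K{\left(H \right)} = \frac{25}{4} + H$ ($K{\left(H \right)} = H + \left(5 + \frac{1}{4} \cdot 5\right) = H + \left(5 + \frac{5}{4}\right) = H + \frac{25}{4} = \frac{25}{4} + H$)
$A = \frac{113}{120}$ ($A = \frac{\frac{25}{4} - 3}{6} - \frac{2}{-5 + 0} = \frac{13}{4} \cdot \frac{1}{6} - \frac{2}{-5} = \frac{13}{24} - - \frac{2}{5} = \frac{13}{24} + \frac{2}{5} = \frac{113}{120} \approx 0.94167$)
$A^{4} = \left(\frac{113}{120}\right)^{4} = \frac{163047361}{207360000}$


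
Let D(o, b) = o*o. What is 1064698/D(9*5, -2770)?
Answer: 1064698/2025 ≈ 525.78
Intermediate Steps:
D(o, b) = o²
1064698/D(9*5, -2770) = 1064698/((9*5)²) = 1064698/(45²) = 1064698/2025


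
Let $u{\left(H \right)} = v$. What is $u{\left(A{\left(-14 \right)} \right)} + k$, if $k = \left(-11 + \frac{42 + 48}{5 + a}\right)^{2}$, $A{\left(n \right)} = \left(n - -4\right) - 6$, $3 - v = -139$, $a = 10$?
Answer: $167$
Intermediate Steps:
$v = 142$ ($v = 3 - -139 = 3 + 139 = 142$)
$A{\left(n \right)} = -2 + n$ ($A{\left(n \right)} = \left(n + 4\right) - 6 = \left(4 + n\right) - 6 = -2 + n$)
$k = 25$ ($k = \left(-11 + \frac{42 + 48}{5 + 10}\right)^{2} = \left(-11 + \frac{90}{15}\right)^{2} = \left(-11 + 90 \cdot \frac{1}{15}\right)^{2} = \left(-11 + 6\right)^{2} = \left(-5\right)^{2} = 25$)
$u{\left(H \right)} = 142$
$u{\left(A{\left(-14 \right)} \right)} + k = 142 + 25 = 167$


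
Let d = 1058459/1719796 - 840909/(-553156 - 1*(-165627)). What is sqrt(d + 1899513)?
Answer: sqrt(210933325674747442145865734807)/333235412042 ≈ 1378.2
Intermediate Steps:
d = 1856375492375/666470824084 (d = 1058459*(1/1719796) - 840909/(-553156 + 165627) = 1058459/1719796 - 840909/(-387529) = 1058459/1719796 - 840909*(-1/387529) = 1058459/1719796 + 840909/387529 = 1856375492375/666470824084 ≈ 2.7854)
sqrt(d + 1899513) = sqrt(1856375492375/666470824084 + 1899513) = sqrt(1265971850843763467/666470824084) = sqrt(210933325674747442145865734807)/333235412042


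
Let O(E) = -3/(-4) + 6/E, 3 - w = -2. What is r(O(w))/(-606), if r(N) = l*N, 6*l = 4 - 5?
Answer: 13/24240 ≈ 0.00053630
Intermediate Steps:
w = 5 (w = 3 - 1*(-2) = 3 + 2 = 5)
l = -⅙ (l = (4 - 5)/6 = (⅙)*(-1) = -⅙ ≈ -0.16667)
O(E) = ¾ + 6/E (O(E) = -3*(-¼) + 6/E = ¾ + 6/E)
r(N) = -N/6
r(O(w))/(-606) = -(¾ + 6/5)/6/(-606) = -(¾ + 6*(⅕))/6*(-1/606) = -(¾ + 6/5)/6*(-1/606) = -⅙*39/20*(-1/606) = -13/40*(-1/606) = 13/24240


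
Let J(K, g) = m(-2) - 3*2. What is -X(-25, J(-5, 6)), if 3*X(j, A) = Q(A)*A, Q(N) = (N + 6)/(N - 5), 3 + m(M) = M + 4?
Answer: 7/36 ≈ 0.19444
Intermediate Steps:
m(M) = 1 + M (m(M) = -3 + (M + 4) = -3 + (4 + M) = 1 + M)
J(K, g) = -7 (J(K, g) = (1 - 2) - 3*2 = -1 - 6 = -7)
Q(N) = (6 + N)/(-5 + N)
X(j, A) = A*(6 + A)/(3*(-5 + A)) (X(j, A) = (((6 + A)/(-5 + A))*A)/3 = (A*(6 + A)/(-5 + A))/3 = A*(6 + A)/(3*(-5 + A)))
-X(-25, J(-5, 6)) = -(-7)*(6 - 7)/(3*(-5 - 7)) = -(-7)*(-1)/(3*(-12)) = -(-7)*(-1)*(-1)/(3*12) = -1*(-7/36) = 7/36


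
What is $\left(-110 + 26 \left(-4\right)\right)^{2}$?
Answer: $45796$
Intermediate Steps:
$\left(-110 + 26 \left(-4\right)\right)^{2} = \left(-110 - 104\right)^{2} = \left(-214\right)^{2} = 45796$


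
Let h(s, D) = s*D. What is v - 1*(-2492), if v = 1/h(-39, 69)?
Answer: 6705971/2691 ≈ 2492.0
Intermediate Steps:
h(s, D) = D*s
v = -1/2691 (v = 1/(69*(-39)) = 1/(-2691) = -1/2691 ≈ -0.00037161)
v - 1*(-2492) = -1/2691 - 1*(-2492) = -1/2691 + 2492 = 6705971/2691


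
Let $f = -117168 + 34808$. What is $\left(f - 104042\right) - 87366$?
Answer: $-273768$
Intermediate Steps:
$f = -82360$
$\left(f - 104042\right) - 87366 = \left(-82360 - 104042\right) - 87366 = -186402 - 87366 = -273768$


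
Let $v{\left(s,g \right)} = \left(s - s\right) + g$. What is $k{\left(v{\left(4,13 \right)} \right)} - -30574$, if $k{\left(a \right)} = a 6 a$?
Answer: $31588$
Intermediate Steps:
$v{\left(s,g \right)} = g$ ($v{\left(s,g \right)} = 0 + g = g$)
$k{\left(a \right)} = 6 a^{2}$ ($k{\left(a \right)} = 6 a a = 6 a^{2}$)
$k{\left(v{\left(4,13 \right)} \right)} - -30574 = 6 \cdot 13^{2} - -30574 = 6 \cdot 169 + 30574 = 1014 + 30574 = 31588$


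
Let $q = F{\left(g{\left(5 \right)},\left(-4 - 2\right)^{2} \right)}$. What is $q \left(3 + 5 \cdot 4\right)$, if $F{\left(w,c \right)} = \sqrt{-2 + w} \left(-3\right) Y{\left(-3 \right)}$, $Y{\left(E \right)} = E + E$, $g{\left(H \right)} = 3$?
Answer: $414$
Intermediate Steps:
$Y{\left(E \right)} = 2 E$
$F{\left(w,c \right)} = 18 \sqrt{-2 + w}$ ($F{\left(w,c \right)} = \sqrt{-2 + w} \left(-3\right) 2 \left(-3\right) = - 3 \sqrt{-2 + w} \left(-6\right) = 18 \sqrt{-2 + w}$)
$q = 18$ ($q = 18 \sqrt{-2 + 3} = 18 \sqrt{1} = 18 \cdot 1 = 18$)
$q \left(3 + 5 \cdot 4\right) = 18 \left(3 + 5 \cdot 4\right) = 18 \left(3 + 20\right) = 18 \cdot 23 = 414$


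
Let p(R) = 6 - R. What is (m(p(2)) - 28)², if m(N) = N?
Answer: 576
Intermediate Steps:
(m(p(2)) - 28)² = ((6 - 1*2) - 28)² = ((6 - 2) - 28)² = (4 - 28)² = (-24)² = 576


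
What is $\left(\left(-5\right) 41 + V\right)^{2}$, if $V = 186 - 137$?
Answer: $24336$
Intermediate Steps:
$V = 49$
$\left(\left(-5\right) 41 + V\right)^{2} = \left(\left(-5\right) 41 + 49\right)^{2} = \left(-205 + 49\right)^{2} = \left(-156\right)^{2} = 24336$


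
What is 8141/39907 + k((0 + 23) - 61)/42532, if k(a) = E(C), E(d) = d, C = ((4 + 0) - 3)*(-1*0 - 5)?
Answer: 49436211/242474932 ≈ 0.20388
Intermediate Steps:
C = -5 (C = (4 - 3)*(0 - 5) = 1*(-5) = -5)
k(a) = -5
8141/39907 + k((0 + 23) - 61)/42532 = 8141/39907 - 5/42532 = 8141*(1/39907) - 5*1/42532 = 1163/5701 - 5/42532 = 49436211/242474932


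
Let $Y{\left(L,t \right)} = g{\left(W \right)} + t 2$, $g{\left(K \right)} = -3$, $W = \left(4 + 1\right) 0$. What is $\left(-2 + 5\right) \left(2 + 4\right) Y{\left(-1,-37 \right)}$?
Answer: $-1386$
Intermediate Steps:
$W = 0$ ($W = 5 \cdot 0 = 0$)
$Y{\left(L,t \right)} = -3 + 2 t$ ($Y{\left(L,t \right)} = -3 + t 2 = -3 + 2 t$)
$\left(-2 + 5\right) \left(2 + 4\right) Y{\left(-1,-37 \right)} = \left(-2 + 5\right) \left(2 + 4\right) \left(-3 + 2 \left(-37\right)\right) = 3 \cdot 6 \left(-3 - 74\right) = 18 \left(-77\right) = -1386$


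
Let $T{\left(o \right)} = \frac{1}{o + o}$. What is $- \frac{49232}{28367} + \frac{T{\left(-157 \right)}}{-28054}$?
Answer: $- \frac{433682493425}{249883654852} \approx -1.7355$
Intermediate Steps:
$T{\left(o \right)} = \frac{1}{2 o}$
$- \frac{49232}{28367} + \frac{T{\left(-157 \right)}}{-28054} = - \frac{49232}{28367} + \frac{\frac{1}{2} \frac{1}{-157}}{-28054} = \left(-49232\right) \frac{1}{28367} + \frac{1}{2} \left(- \frac{1}{157}\right) \left(- \frac{1}{28054}\right) = - \frac{49232}{28367} - - \frac{1}{8808956} = - \frac{49232}{28367} + \frac{1}{8808956} = - \frac{433682493425}{249883654852}$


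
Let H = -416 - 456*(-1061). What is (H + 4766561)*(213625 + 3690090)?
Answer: 20494351505115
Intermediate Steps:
H = 483400 (H = -416 + 483816 = 483400)
(H + 4766561)*(213625 + 3690090) = (483400 + 4766561)*(213625 + 3690090) = 5249961*3903715 = 20494351505115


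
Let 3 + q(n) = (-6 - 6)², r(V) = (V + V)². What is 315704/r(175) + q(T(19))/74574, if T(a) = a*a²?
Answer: 1963381883/761276250 ≈ 2.5791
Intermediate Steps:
T(a) = a³
r(V) = 4*V² (r(V) = (2*V)² = 4*V²)
q(n) = 141 (q(n) = -3 + (-6 - 6)² = -3 + (-12)² = -3 + 144 = 141)
315704/r(175) + q(T(19))/74574 = 315704/((4*175²)) + 141/74574 = 315704/((4*30625)) + 141*(1/74574) = 315704/122500 + 47/24858 = 315704*(1/122500) + 47/24858 = 78926/30625 + 47/24858 = 1963381883/761276250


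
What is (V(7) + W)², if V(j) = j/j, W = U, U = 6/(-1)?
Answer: 25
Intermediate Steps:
U = -6 (U = 6*(-1) = -6)
W = -6
V(j) = 1
(V(7) + W)² = (1 - 6)² = (-5)² = 25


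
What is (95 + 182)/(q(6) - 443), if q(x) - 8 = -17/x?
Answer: -1662/2627 ≈ -0.63266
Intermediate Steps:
q(x) = 8 - 17/x
(95 + 182)/(q(6) - 443) = (95 + 182)/((8 - 17/6) - 443) = 277/((8 - 17*1/6) - 443) = 277/((8 - 17/6) - 443) = 277/(31/6 - 443) = 277/(-2627/6) = 277*(-6/2627) = -1662/2627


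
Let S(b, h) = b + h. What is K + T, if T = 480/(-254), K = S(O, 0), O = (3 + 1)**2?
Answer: 1792/127 ≈ 14.110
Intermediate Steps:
O = 16 (O = 4**2 = 16)
K = 16 (K = 16 + 0 = 16)
T = -240/127 (T = 480*(-1/254) = -240/127 ≈ -1.8898)
K + T = 16 - 240/127 = 1792/127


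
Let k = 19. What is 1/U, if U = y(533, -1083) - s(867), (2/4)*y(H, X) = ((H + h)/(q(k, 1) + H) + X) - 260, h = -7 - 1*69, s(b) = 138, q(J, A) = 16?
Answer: -549/1549462 ≈ -0.00035432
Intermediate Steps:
h = -76 (h = -7 - 69 = -76)
y(H, X) = -520 + 2*X + 2*(-76 + H)/(16 + H) (y(H, X) = 2*(((H - 76)/(16 + H) + X) - 260) = 2*(((-76 + H)/(16 + H) + X) - 260) = 2*((X + (-76 + H)/(16 + H)) - 260) = 2*(-260 + X + (-76 + H)/(16 + H)) = -520 + 2*X + 2*(-76 + H)/(16 + H))
U = -1549462/549 (U = 2*(-4236 - 259*533 + 16*(-1083) + 533*(-1083))/(16 + 533) - 1*138 = 2*(-4236 - 138047 - 17328 - 577239)/549 - 138 = 2*(1/549)*(-736850) - 138 = -1473700/549 - 138 = -1549462/549 ≈ -2822.3)
1/U = 1/(-1549462/549) = -549/1549462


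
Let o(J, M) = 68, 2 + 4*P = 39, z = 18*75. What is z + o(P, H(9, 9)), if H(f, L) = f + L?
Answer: 1418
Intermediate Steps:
H(f, L) = L + f
z = 1350
P = 37/4 (P = -½ + (¼)*39 = -½ + 39/4 = 37/4 ≈ 9.2500)
z + o(P, H(9, 9)) = 1350 + 68 = 1418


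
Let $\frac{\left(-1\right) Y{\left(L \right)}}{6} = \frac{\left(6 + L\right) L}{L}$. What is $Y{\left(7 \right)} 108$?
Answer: $-8424$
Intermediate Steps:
$Y{\left(L \right)} = -36 - 6 L$ ($Y{\left(L \right)} = - 6 \frac{\left(6 + L\right) L}{L} = - 6 \frac{L \left(6 + L\right)}{L} = - 6 \left(6 + L\right) = -36 - 6 L$)
$Y{\left(7 \right)} 108 = \left(-36 - 42\right) 108 = \left(-78\right) 108 = -8424$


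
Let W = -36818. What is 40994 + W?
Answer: 4176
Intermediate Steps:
40994 + W = 40994 - 36818 = 4176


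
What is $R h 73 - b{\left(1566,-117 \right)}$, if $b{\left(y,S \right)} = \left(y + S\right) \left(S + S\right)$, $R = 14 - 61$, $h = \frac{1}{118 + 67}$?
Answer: $\frac{62723779}{185} \approx 3.3905 \cdot 10^{5}$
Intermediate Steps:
$h = \frac{1}{185} \approx 0.0054054$
$R = -47$ ($R = 14 - 61 = -47$)
$b{\left(y,S \right)} = 2 S \left(S + y\right)$ ($b{\left(y,S \right)} = \left(S + y\right) 2 S = 2 S \left(S + y\right)$)
$R h 73 - b{\left(1566,-117 \right)} = \left(-47\right) \frac{1}{185} \cdot 73 - 2 \left(-117\right) \left(-117 + 1566\right) = \left(- \frac{47}{185}\right) 73 - 2 \left(-117\right) 1449 = - \frac{3431}{185} - -339066 = - \frac{3431}{185} + 339066 = \frac{62723779}{185}$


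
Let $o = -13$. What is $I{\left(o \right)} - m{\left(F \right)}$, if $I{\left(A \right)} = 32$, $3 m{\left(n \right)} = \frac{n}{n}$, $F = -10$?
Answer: $\frac{95}{3} \approx 31.667$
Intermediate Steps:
$m{\left(n \right)} = \frac{1}{3}$ ($m{\left(n \right)} = \frac{n \frac{1}{n}}{3} = \frac{1}{3} \cdot 1 = \frac{1}{3}$)
$I{\left(o \right)} - m{\left(F \right)} = 32 - \frac{1}{3} = \frac{95}{3}$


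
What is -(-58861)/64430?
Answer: 58861/64430 ≈ 0.91356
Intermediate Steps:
-(-58861)/64430 = -1*(-58861/64430) = 58861/64430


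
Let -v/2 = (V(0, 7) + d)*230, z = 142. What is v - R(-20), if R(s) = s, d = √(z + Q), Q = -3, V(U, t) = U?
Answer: 20 - 460*√139 ≈ -5403.3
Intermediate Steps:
d = √139 (d = √(142 - 3) = √139 ≈ 11.790)
v = -460*√139 (v = -2*(0 + √139)*230 = -2*√139*230 = -460*√139 ≈ -5423.3)
v - R(-20) = -460*√139 - 1*(-20) = -460*√139 + 20 = 20 - 460*√139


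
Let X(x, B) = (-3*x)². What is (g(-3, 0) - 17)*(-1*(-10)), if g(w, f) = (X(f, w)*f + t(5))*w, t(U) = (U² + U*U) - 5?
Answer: -1520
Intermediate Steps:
t(U) = -5 + 2*U² (t(U) = (U² + U²) - 5 = 2*U² - 5 = -5 + 2*U²)
X(x, B) = 9*x²
g(w, f) = w*(45 + 9*f³) (g(w, f) = ((9*f²)*f + (-5 + 2*5²))*w = (9*f³ + (-5 + 2*25))*w = (9*f³ + (-5 + 50))*w = (9*f³ + 45)*w = (45 + 9*f³)*w = w*(45 + 9*f³))
(g(-3, 0) - 17)*(-1*(-10)) = (9*(-3)*(5 + 0³) - 17)*(-1*(-10)) = (9*(-3)*(5 + 0) - 17)*10 = (9*(-3)*5 - 17)*10 = (-135 - 17)*10 = -152*10 = -1520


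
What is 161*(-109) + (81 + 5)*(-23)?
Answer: -19527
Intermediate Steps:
161*(-109) + (81 + 5)*(-23) = -17549 + 86*(-23) = -17549 - 1978 = -19527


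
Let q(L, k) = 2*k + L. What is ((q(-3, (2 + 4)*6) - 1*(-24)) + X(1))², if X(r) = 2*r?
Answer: 9025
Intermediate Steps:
q(L, k) = L + 2*k
((q(-3, (2 + 4)*6) - 1*(-24)) + X(1))² = (((-3 + 2*((2 + 4)*6)) - 1*(-24)) + 2*1)² = (((-3 + 2*(6*6)) + 24) + 2)² = (((-3 + 2*36) + 24) + 2)² = (((-3 + 72) + 24) + 2)² = ((69 + 24) + 2)² = (93 + 2)² = 95² = 9025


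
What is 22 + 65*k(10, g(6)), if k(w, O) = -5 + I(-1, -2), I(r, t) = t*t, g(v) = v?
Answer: -43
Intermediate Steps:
I(r, t) = t²
k(w, O) = -1 (k(w, O) = -5 + (-2)² = -5 + 4 = -1)
22 + 65*k(10, g(6)) = 22 + 65*(-1) = 22 - 65 = -43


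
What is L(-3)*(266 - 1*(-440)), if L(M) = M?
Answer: -2118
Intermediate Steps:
L(-3)*(266 - 1*(-440)) = -3*(266 - 1*(-440)) = -3*(266 + 440) = -3*706 = -2118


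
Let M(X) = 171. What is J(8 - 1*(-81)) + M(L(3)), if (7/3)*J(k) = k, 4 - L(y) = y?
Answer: 1464/7 ≈ 209.14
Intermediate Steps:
L(y) = 4 - y
J(k) = 3*k/7
J(8 - 1*(-81)) + M(L(3)) = 3*(8 - 1*(-81))/7 + 171 = 3*(8 + 81)/7 + 171 = (3/7)*89 + 171 = 267/7 + 171 = 1464/7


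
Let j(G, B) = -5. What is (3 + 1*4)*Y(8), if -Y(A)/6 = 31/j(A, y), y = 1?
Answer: 1302/5 ≈ 260.40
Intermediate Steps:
Y(A) = 186/5 (Y(A) = -186/(-5) = -186*(-1)/5 = -6*(-31/5) = 186/5)
(3 + 1*4)*Y(8) = (3 + 1*4)*(186/5) = (3 + 4)*(186/5) = 7*(186/5) = 1302/5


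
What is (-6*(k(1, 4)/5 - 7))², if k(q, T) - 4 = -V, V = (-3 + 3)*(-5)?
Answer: 34596/25 ≈ 1383.8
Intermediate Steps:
V = 0 (V = 0*(-5) = 0)
k(q, T) = 4 (k(q, T) = 4 - 1*0 = 4 + 0 = 4)
(-6*(k(1, 4)/5 - 7))² = (-6*(4/5 - 7))² = (-6*(4*(⅕) - 7))² = (-6*(⅘ - 7))² = (-6*(-31/5))² = (186/5)² = 34596/25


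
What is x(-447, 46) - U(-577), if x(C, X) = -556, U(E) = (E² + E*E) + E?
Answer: -665837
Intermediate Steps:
U(E) = E + 2*E² (U(E) = (E² + E²) + E = 2*E² + E = E + 2*E²)
x(-447, 46) - U(-577) = -556 - (-577)*(1 + 2*(-577)) = -556 - (-577)*(1 - 1154) = -556 - (-577)*(-1153) = -556 - 1*665281 = -556 - 665281 = -665837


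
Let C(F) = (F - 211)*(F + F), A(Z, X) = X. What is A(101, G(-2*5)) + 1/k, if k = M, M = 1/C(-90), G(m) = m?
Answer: 54170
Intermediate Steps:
C(F) = 2*F*(-211 + F) (C(F) = (-211 + F)*(2*F) = 2*F*(-211 + F))
M = 1/54180 (M = 1/(2*(-90)*(-211 - 90)) = 1/(2*(-90)*(-301)) = 1/54180 ≈ 1.8457e-5)
k = 1/54180 ≈ 1.8457e-5
A(101, G(-2*5)) + 1/k = -2*5 + 1/(1/54180) = -10 + 54180 = 54170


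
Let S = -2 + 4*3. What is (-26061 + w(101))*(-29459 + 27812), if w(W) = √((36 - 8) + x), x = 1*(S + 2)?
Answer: 42922467 - 3294*√10 ≈ 4.2912e+7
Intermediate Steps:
S = 10 (S = -2 + 12 = 10)
x = 12 (x = 1*(10 + 2) = 1*12 = 12)
w(W) = 2*√10 (w(W) = √((36 - 8) + 12) = √(28 + 12) = √40 = 2*√10)
(-26061 + w(101))*(-29459 + 27812) = (-26061 + 2*√10)*(-29459 + 27812) = (-26061 + 2*√10)*(-1647) = 42922467 - 3294*√10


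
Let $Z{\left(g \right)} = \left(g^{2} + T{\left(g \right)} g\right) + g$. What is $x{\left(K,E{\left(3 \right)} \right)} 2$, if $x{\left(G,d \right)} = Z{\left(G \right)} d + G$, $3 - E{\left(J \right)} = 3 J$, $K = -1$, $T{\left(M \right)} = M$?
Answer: $-14$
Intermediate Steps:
$Z{\left(g \right)} = g + 2 g^{2}$ ($Z{\left(g \right)} = \left(g^{2} + g g\right) + g = \left(g^{2} + g^{2}\right) + g = 2 g^{2} + g = g + 2 g^{2}$)
$E{\left(J \right)} = 3 - 3 J$
$x{\left(G,d \right)} = G + G d \left(1 + 2 G\right)$ ($x{\left(G,d \right)} = G \left(1 + 2 G\right) d + G = G d \left(1 + 2 G\right) + G = G + G d \left(1 + 2 G\right)$)
$x{\left(K,E{\left(3 \right)} \right)} 2 = - (1 + \left(3 - 9\right) \left(1 + 2 \left(-1\right)\right)) 2 = - (1 + \left(3 - 9\right) \left(1 - 2\right)) 2 = - (1 - -6) 2 = - (1 + 6) 2 = \left(-1\right) 7 \cdot 2 = \left(-7\right) 2 = -14$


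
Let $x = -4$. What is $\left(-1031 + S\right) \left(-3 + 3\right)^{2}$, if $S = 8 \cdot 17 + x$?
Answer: $0$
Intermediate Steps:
$S = 132$ ($S = 8 \cdot 17 - 4 = 136 - 4 = 132$)
$\left(-1031 + S\right) \left(-3 + 3\right)^{2} = \left(-1031 + 132\right) \left(-3 + 3\right)^{2} = - 899 \cdot 0^{2} = \left(-899\right) 0 = 0$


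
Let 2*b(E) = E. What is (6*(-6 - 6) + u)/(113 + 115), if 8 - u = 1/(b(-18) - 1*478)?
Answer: -10389/37012 ≈ -0.28069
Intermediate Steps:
b(E) = E/2
u = 3897/487 (u = 8 - 1/((½)*(-18) - 1*478) = 8 - 1/(-9 - 478) = 8 - 1/(-487) = 8 - 1*(-1/487) = 8 + 1/487 = 3897/487 ≈ 8.0021)
(6*(-6 - 6) + u)/(113 + 115) = (6*(-6 - 6) + 3897/487)/(113 + 115) = (6*(-12) + 3897/487)/228 = (-72 + 3897/487)*(1/228) = -31167/487*1/228 = -10389/37012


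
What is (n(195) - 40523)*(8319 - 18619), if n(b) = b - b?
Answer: 417386900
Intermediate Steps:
n(b) = 0
(n(195) - 40523)*(8319 - 18619) = (0 - 40523)*(8319 - 18619) = -40523*(-10300) = 417386900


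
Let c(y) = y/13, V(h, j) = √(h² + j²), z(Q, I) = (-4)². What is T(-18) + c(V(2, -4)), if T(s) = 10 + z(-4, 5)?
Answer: 26 + 2*√5/13 ≈ 26.344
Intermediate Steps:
z(Q, I) = 16
c(y) = y/13 (c(y) = y*(1/13) = y/13)
T(s) = 26 (T(s) = 10 + 16 = 26)
T(-18) + c(V(2, -4)) = 26 + √(2² + (-4)²)/13 = 26 + √(4 + 16)/13 = 26 + √20/13 = 26 + (2*√5)/13 = 26 + 2*√5/13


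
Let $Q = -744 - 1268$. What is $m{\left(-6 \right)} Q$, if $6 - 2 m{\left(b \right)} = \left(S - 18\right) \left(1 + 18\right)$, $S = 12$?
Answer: $-120720$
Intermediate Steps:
$m{\left(b \right)} = 60$ ($m{\left(b \right)} = 3 - \frac{\left(12 - 18\right) \left(1 + 18\right)}{2} = 3 - \frac{\left(-6\right) 19}{2} = 3 - -57 = 3 + 57 = 60$)
$Q = -2012$
$m{\left(-6 \right)} Q = 60 \left(-2012\right) = -120720$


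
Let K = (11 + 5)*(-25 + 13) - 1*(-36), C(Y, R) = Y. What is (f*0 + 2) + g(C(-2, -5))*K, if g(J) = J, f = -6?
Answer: 314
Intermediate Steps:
K = -156 (K = 16*(-12) + 36 = -192 + 36 = -156)
(f*0 + 2) + g(C(-2, -5))*K = (-6*0 + 2) - 2*(-156) = (0 + 2) + 312 = 2 + 312 = 314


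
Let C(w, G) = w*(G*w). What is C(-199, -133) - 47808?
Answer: -5314741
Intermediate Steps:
C(w, G) = G*w²
C(-199, -133) - 47808 = -133*(-199)² - 47808 = -133*39601 - 47808 = -5266933 - 47808 = -5314741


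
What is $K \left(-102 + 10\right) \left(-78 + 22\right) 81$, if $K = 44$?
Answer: $18361728$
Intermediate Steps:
$K \left(-102 + 10\right) \left(-78 + 22\right) 81 = 44 \left(-102 + 10\right) \left(-78 + 22\right) 81 = 44 \left(\left(-92\right) \left(-56\right)\right) 81 = 44 \cdot 5152 \cdot 81 = 226688 \cdot 81 = 18361728$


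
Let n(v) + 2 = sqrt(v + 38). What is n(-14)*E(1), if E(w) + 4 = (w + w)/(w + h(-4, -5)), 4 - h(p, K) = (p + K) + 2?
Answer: 23/3 - 23*sqrt(6)/3 ≈ -11.113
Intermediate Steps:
n(v) = -2 + sqrt(38 + v) (n(v) = -2 + sqrt(v + 38) = -2 + sqrt(38 + v))
h(p, K) = 2 - K - p (h(p, K) = 4 - ((p + K) + 2) = 4 - ((K + p) + 2) = 4 - (2 + K + p) = 4 + (-2 - K - p) = 2 - K - p)
E(w) = -4 + 2*w/(11 + w) (E(w) = -4 + (w + w)/(w + (2 - 1*(-5) - 1*(-4))) = -4 + (2*w)/(w + (2 + 5 + 4)) = -4 + (2*w)/(w + 11) = -4 + (2*w)/(11 + w) = -4 + 2*w/(11 + w))
n(-14)*E(1) = (-2 + sqrt(38 - 14))*(2*(-22 - 1*1)/(11 + 1)) = (-2 + sqrt(24))*(2*(-22 - 1)/12) = (-2 + 2*sqrt(6))*(2*(1/12)*(-23)) = (-2 + 2*sqrt(6))*(-23/6) = 23/3 - 23*sqrt(6)/3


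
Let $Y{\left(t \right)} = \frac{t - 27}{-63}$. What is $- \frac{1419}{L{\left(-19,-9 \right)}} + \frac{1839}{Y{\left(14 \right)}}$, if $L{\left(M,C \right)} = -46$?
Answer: $\frac{5347869}{598} \approx 8942.9$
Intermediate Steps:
$Y{\left(t \right)} = \frac{3}{7} - \frac{t}{63}$ ($Y{\left(t \right)} = - \frac{-27 + t}{63} = \frac{3}{7} - \frac{t}{63}$)
$- \frac{1419}{L{\left(-19,-9 \right)}} + \frac{1839}{Y{\left(14 \right)}} = - \frac{1419}{-46} + \frac{1839}{\frac{3}{7} - \frac{2}{9}} = \left(-1419\right) \left(- \frac{1}{46}\right) + \frac{1839}{\frac{3}{7} - \frac{2}{9}} = \frac{1419}{46} + \frac{1839}{\frac{13}{63}} = \frac{1419}{46} + 1839 \cdot \frac{63}{13} = \frac{1419}{46} + \frac{115857}{13} = \frac{5347869}{598}$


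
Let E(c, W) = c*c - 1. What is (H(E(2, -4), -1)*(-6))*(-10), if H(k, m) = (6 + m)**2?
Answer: 1500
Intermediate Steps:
E(c, W) = -1 + c**2 (E(c, W) = c**2 - 1 = -1 + c**2)
(H(E(2, -4), -1)*(-6))*(-10) = ((6 - 1)**2*(-6))*(-10) = (5**2*(-6))*(-10) = (25*(-6))*(-10) = -150*(-10) = 1500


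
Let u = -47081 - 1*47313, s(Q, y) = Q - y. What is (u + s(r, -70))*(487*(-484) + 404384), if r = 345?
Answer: -15852001804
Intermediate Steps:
u = -94394 (u = -47081 - 47313 = -94394)
(u + s(r, -70))*(487*(-484) + 404384) = (-94394 + (345 - 1*(-70)))*(487*(-484) + 404384) = (-94394 + (345 + 70))*(-235708 + 404384) = (-94394 + 415)*168676 = -93979*168676 = -15852001804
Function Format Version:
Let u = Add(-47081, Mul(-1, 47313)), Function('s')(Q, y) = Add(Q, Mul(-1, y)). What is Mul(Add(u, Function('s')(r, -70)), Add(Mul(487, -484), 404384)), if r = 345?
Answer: -15852001804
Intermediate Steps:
u = -94394 (u = Add(-47081, -47313) = -94394)
Mul(Add(u, Function('s')(r, -70)), Add(Mul(487, -484), 404384)) = Mul(Add(-94394, Add(345, Mul(-1, -70))), Add(Mul(487, -484), 404384)) = Mul(Add(-94394, Add(345, 70)), Add(-235708, 404384)) = Mul(Add(-94394, 415), 168676) = Mul(-93979, 168676) = -15852001804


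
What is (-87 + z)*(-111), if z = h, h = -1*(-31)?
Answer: 6216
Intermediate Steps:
h = 31
z = 31
(-87 + z)*(-111) = (-87 + 31)*(-111) = -56*(-111) = 6216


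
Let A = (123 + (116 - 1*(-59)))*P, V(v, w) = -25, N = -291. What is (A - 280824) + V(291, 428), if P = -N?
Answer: -194131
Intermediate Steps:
P = 291 (P = -1*(-291) = 291)
A = 86718 (A = (123 + (116 - 1*(-59)))*291 = (123 + (116 + 59))*291 = (123 + 175)*291 = 298*291 = 86718)
(A - 280824) + V(291, 428) = (86718 - 280824) - 25 = -194106 - 25 = -194131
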